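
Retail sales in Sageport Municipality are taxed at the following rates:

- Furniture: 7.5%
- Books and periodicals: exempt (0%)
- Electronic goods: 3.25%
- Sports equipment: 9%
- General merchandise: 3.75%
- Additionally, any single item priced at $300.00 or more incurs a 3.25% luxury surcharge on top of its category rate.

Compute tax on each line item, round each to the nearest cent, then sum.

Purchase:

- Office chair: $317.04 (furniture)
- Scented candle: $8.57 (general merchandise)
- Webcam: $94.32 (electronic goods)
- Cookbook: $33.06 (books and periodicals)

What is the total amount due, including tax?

Office chair $317.04: furniture → 7.5% + 3.25% surcharge = 10.75% → $34.08
Scented candle $8.57: general merchandise → 3.75% → $0.32
Webcam $94.32: electronic goods → 3.25% → $3.07
Cookbook $33.06: books and periodicals → 0% → $0.00
Subtotal = $452.99; tax = $37.47; total due = $490.46

$490.46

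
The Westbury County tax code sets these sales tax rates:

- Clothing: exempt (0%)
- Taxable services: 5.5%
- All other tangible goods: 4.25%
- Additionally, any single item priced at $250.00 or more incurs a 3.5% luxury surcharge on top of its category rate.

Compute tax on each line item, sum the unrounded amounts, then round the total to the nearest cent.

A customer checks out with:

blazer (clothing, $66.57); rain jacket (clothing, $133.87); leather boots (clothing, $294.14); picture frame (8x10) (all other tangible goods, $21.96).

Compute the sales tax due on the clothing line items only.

Blazer $66.57: clothing → 0% → $0.00
Rain jacket $133.87: clothing → 0% → $0.00
Leather boots $294.14: clothing → 0% + 3.5% surcharge = 3.5% → $10.2949
Tax on clothing: unrounded sum = $10.2949 → $10.29

$10.29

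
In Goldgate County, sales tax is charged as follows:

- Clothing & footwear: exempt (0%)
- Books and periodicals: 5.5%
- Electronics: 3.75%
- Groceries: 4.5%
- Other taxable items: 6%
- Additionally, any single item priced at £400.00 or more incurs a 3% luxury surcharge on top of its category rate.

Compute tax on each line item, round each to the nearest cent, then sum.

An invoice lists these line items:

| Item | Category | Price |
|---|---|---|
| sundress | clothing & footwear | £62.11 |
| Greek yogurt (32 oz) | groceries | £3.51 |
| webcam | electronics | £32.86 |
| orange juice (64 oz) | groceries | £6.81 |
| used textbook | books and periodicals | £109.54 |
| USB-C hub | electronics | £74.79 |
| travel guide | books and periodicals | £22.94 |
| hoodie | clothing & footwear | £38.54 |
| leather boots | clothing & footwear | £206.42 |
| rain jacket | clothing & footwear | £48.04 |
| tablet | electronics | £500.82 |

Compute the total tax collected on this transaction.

Sundress £62.11: clothing & footwear → 0% → £0.00
Greek yogurt (32 oz) £3.51: groceries → 4.5% → £0.16
Webcam £32.86: electronics → 3.75% → £1.23
Orange juice (64 oz) £6.81: groceries → 4.5% → £0.31
Used textbook £109.54: books and periodicals → 5.5% → £6.02
USB-C hub £74.79: electronics → 3.75% → £2.80
Travel guide £22.94: books and periodicals → 5.5% → £1.26
Hoodie £38.54: clothing & footwear → 0% → £0.00
Leather boots £206.42: clothing & footwear → 0% → £0.00
Rain jacket £48.04: clothing & footwear → 0% → £0.00
Tablet £500.82: electronics → 3.75% + 3% surcharge = 6.75% → £33.81
Total tax = £0.16 + £1.23 + £0.31 + £6.02 + £2.80 + £1.26 + £33.81 = £45.59

£45.59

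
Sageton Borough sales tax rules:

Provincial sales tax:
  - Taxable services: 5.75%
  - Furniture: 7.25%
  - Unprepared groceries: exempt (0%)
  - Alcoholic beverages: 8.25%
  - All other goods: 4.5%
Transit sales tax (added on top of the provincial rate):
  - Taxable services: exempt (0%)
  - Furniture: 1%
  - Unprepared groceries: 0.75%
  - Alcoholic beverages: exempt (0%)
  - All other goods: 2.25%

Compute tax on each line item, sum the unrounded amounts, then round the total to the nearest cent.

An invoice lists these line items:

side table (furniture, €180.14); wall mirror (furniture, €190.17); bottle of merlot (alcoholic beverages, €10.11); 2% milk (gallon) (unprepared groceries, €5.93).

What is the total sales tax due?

Side table €180.14: furniture → 7.25% + 1% transit = 8.25% → €14.86155
Wall mirror €190.17: furniture → 7.25% + 1% transit = 8.25% → €15.689025
Bottle of merlot €10.11: alcoholic beverages → 8.25% + 0% transit = 8.25% → €0.834075
2% milk (gallon) €5.93: unprepared groceries → 0% + 0.75% transit = 0.75% → €0.044475
Unrounded tax sum = €31.429125 → €31.43

€31.43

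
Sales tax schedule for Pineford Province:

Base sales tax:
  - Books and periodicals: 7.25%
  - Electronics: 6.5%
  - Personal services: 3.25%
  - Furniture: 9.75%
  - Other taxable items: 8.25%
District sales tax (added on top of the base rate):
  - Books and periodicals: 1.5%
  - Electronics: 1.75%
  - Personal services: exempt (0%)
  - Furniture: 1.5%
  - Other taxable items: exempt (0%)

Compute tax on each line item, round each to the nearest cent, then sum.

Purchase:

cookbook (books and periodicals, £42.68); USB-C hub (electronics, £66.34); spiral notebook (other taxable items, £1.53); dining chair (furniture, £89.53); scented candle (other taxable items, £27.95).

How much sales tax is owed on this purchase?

£21.71

Cookbook £42.68: books and periodicals → 7.25% + 1.5% district = 8.75% → £3.73
USB-C hub £66.34: electronics → 6.5% + 1.75% district = 8.25% → £5.47
Spiral notebook £1.53: other taxable items → 8.25% + 0% district = 8.25% → £0.13
Dining chair £89.53: furniture → 9.75% + 1.5% district = 11.25% → £10.07
Scented candle £27.95: other taxable items → 8.25% + 0% district = 8.25% → £2.31
Total tax = £3.73 + £5.47 + £0.13 + £10.07 + £2.31 = £21.71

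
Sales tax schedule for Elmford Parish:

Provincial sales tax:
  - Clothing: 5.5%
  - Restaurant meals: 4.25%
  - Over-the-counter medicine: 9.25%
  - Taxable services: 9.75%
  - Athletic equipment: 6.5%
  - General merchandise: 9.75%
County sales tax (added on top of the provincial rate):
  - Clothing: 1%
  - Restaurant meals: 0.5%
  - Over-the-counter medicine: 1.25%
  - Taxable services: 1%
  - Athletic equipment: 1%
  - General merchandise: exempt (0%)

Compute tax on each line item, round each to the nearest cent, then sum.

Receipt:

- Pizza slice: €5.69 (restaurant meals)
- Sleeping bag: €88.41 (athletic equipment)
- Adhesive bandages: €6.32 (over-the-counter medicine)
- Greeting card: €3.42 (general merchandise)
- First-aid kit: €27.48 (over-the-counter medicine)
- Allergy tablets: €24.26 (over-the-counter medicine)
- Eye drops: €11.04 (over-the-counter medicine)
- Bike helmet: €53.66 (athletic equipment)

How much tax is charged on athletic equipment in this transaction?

€10.65

Sleeping bag €88.41: athletic equipment → 6.5% + 1% county = 7.5% → €6.63
Bike helmet €53.66: athletic equipment → 6.5% + 1% county = 7.5% → €4.02
Tax on athletic equipment = €6.63 + €4.02 = €10.65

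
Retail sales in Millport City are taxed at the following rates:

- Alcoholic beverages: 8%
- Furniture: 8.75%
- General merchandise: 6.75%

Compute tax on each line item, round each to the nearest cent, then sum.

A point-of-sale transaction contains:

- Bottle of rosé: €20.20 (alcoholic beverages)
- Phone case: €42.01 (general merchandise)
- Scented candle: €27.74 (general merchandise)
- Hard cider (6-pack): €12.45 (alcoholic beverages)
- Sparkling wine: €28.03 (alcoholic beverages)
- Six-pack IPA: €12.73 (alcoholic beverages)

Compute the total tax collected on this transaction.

€10.59

Bottle of rosé €20.20: alcoholic beverages → 8% → €1.62
Phone case €42.01: general merchandise → 6.75% → €2.84
Scented candle €27.74: general merchandise → 6.75% → €1.87
Hard cider (6-pack) €12.45: alcoholic beverages → 8% → €1.00
Sparkling wine €28.03: alcoholic beverages → 8% → €2.24
Six-pack IPA €12.73: alcoholic beverages → 8% → €1.02
Total tax = €1.62 + €2.84 + €1.87 + €1.00 + €2.24 + €1.02 = €10.59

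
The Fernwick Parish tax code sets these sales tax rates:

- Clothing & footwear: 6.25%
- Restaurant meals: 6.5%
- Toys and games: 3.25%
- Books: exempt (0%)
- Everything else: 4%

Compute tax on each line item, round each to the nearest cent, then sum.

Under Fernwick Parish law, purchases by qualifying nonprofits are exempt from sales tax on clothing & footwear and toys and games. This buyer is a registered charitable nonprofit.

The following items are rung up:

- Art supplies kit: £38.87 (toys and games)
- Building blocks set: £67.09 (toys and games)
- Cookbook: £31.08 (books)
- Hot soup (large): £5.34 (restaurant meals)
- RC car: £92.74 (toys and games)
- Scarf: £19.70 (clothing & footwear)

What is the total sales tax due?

£0.35

Art supplies kit £38.87: toys and games, buyer-exempt → 0% → £0.00
Building blocks set £67.09: toys and games, buyer-exempt → 0% → £0.00
Cookbook £31.08: books → 0% → £0.00
Hot soup (large) £5.34: restaurant meals → 6.5% → £0.35
RC car £92.74: toys and games, buyer-exempt → 0% → £0.00
Scarf £19.70: clothing & footwear, buyer-exempt → 0% → £0.00
Total tax = £0.35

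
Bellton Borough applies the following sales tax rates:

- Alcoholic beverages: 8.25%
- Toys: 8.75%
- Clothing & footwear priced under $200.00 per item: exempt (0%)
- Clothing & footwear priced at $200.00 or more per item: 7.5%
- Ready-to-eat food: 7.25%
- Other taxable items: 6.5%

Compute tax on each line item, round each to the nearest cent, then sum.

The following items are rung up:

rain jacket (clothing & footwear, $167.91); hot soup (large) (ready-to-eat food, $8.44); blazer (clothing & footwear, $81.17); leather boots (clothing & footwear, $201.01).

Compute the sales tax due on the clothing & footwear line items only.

$15.08

Rain jacket $167.91: clothing & footwear, under $200.00 → 0% → $0.00
Blazer $81.17: clothing & footwear, under $200.00 → 0% → $0.00
Leather boots $201.01: clothing & footwear, $200.00 or more → 7.5% → $15.08
Tax on clothing & footwear = $0.00 + $0.00 + $15.08 = $15.08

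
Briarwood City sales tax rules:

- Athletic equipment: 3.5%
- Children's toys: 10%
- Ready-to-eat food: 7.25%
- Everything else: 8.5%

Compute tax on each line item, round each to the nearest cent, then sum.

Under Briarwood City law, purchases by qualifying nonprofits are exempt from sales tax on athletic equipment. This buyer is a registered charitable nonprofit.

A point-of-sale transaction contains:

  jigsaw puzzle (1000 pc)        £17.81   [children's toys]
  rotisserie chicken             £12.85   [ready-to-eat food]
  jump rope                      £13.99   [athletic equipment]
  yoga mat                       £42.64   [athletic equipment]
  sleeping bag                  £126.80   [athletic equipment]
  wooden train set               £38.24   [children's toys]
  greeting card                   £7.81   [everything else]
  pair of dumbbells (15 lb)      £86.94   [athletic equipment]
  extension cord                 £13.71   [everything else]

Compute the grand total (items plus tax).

£369.15

Jigsaw puzzle (1000 pc) £17.81: children's toys → 10% → £1.78
Rotisserie chicken £12.85: ready-to-eat food → 7.25% → £0.93
Jump rope £13.99: athletic equipment, buyer-exempt → 0% → £0.00
Yoga mat £42.64: athletic equipment, buyer-exempt → 0% → £0.00
Sleeping bag £126.80: athletic equipment, buyer-exempt → 0% → £0.00
Wooden train set £38.24: children's toys → 10% → £3.82
Greeting card £7.81: everything else → 8.5% → £0.66
Pair of dumbbells (15 lb) £86.94: athletic equipment, buyer-exempt → 0% → £0.00
Extension cord £13.71: everything else → 8.5% → £1.17
Subtotal = £360.79; tax = £8.36; total due = £369.15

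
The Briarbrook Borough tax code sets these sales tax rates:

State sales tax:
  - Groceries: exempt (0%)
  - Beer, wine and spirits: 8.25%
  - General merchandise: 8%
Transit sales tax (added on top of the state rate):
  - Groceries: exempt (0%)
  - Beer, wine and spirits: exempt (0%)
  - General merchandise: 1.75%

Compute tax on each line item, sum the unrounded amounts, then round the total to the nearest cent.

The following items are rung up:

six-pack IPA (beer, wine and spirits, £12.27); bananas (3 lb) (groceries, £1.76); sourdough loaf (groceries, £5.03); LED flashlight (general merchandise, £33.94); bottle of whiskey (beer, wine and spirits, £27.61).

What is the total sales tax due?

Six-pack IPA £12.27: beer, wine and spirits → 8.25% + 0% transit = 8.25% → £1.012275
Bananas (3 lb) £1.76: groceries → 0% + 0% transit = 0% → £0.00
Sourdough loaf £5.03: groceries → 0% + 0% transit = 0% → £0.00
LED flashlight £33.94: general merchandise → 8% + 1.75% transit = 9.75% → £3.30915
Bottle of whiskey £27.61: beer, wine and spirits → 8.25% + 0% transit = 8.25% → £2.277825
Unrounded tax sum = £6.59925 → £6.60

£6.60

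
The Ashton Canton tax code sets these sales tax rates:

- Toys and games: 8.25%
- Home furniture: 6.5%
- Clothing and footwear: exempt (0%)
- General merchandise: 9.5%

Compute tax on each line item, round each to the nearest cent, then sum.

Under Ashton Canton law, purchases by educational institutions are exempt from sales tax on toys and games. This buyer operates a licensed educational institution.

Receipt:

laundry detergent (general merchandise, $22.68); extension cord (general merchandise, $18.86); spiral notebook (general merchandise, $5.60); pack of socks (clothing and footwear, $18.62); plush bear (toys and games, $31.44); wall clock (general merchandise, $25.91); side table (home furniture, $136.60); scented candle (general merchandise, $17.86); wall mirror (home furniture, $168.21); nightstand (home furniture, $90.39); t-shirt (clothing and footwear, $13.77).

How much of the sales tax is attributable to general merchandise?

$8.63

Laundry detergent $22.68: general merchandise → 9.5% → $2.15
Extension cord $18.86: general merchandise → 9.5% → $1.79
Spiral notebook $5.60: general merchandise → 9.5% → $0.53
Wall clock $25.91: general merchandise → 9.5% → $2.46
Scented candle $17.86: general merchandise → 9.5% → $1.70
Tax on general merchandise = $2.15 + $1.79 + $0.53 + $2.46 + $1.70 = $8.63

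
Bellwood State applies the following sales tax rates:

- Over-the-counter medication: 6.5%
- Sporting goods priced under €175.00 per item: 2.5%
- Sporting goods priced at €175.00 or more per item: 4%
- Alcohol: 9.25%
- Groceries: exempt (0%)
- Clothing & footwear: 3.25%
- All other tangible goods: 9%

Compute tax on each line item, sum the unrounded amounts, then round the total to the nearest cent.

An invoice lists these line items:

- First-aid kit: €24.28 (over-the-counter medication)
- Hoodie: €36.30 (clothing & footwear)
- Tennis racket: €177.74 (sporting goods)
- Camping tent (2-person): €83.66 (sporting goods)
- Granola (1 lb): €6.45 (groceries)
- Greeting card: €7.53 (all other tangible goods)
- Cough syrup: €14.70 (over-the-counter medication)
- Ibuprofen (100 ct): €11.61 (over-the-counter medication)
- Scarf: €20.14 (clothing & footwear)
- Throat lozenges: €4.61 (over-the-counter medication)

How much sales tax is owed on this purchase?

€15.30

First-aid kit €24.28: over-the-counter medication → 6.5% → €1.5782
Hoodie €36.30: clothing & footwear → 3.25% → €1.17975
Tennis racket €177.74: sporting goods, €175.00 or more → 4% → €7.1096
Camping tent (2-person) €83.66: sporting goods, under €175.00 → 2.5% → €2.0915
Granola (1 lb) €6.45: groceries → 0% → €0.00
Greeting card €7.53: all other tangible goods → 9% → €0.6777
Cough syrup €14.70: over-the-counter medication → 6.5% → €0.9555
Ibuprofen (100 ct) €11.61: over-the-counter medication → 6.5% → €0.75465
Scarf €20.14: clothing & footwear → 3.25% → €0.65455
Throat lozenges €4.61: over-the-counter medication → 6.5% → €0.29965
Unrounded tax sum = €15.3011 → €15.30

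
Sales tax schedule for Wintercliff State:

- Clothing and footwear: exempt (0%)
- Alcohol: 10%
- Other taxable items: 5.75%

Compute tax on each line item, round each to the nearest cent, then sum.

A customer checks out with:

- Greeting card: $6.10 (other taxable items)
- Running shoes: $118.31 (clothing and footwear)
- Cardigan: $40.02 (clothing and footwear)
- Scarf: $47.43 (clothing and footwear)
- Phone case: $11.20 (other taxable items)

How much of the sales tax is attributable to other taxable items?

Greeting card $6.10: other taxable items → 5.75% → $0.35
Phone case $11.20: other taxable items → 5.75% → $0.64
Tax on other taxable items = $0.35 + $0.64 = $0.99

$0.99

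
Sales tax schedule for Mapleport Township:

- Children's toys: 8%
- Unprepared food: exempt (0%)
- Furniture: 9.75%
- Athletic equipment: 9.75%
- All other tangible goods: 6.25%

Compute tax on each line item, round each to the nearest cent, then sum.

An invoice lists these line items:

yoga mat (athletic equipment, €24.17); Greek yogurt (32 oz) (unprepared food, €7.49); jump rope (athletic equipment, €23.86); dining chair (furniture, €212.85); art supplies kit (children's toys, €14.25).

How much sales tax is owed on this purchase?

€26.58

Yoga mat €24.17: athletic equipment → 9.75% → €2.36
Greek yogurt (32 oz) €7.49: unprepared food → 0% → €0.00
Jump rope €23.86: athletic equipment → 9.75% → €2.33
Dining chair €212.85: furniture → 9.75% → €20.75
Art supplies kit €14.25: children's toys → 8% → €1.14
Total tax = €2.36 + €2.33 + €20.75 + €1.14 = €26.58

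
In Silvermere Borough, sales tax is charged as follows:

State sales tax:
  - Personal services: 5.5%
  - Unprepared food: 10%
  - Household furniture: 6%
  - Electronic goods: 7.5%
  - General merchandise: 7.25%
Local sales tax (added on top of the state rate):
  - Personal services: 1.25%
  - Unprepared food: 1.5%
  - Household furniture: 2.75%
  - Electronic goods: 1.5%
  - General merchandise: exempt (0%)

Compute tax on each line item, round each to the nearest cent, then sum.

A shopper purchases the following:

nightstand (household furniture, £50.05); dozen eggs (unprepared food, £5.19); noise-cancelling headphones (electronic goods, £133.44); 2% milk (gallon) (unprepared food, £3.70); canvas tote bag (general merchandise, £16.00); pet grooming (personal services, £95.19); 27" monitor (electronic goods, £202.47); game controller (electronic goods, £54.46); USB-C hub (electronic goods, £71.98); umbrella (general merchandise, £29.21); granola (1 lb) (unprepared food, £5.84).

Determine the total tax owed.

Nightstand £50.05: household furniture → 6% + 2.75% local = 8.75% → £4.38
Dozen eggs £5.19: unprepared food → 10% + 1.5% local = 11.5% → £0.60
Noise-cancelling headphones £133.44: electronic goods → 7.5% + 1.5% local = 9% → £12.01
2% milk (gallon) £3.70: unprepared food → 10% + 1.5% local = 11.5% → £0.43
Canvas tote bag £16.00: general merchandise → 7.25% + 0% local = 7.25% → £1.16
Pet grooming £95.19: personal services → 5.5% + 1.25% local = 6.75% → £6.43
27" monitor £202.47: electronic goods → 7.5% + 1.5% local = 9% → £18.22
Game controller £54.46: electronic goods → 7.5% + 1.5% local = 9% → £4.90
USB-C hub £71.98: electronic goods → 7.5% + 1.5% local = 9% → £6.48
Umbrella £29.21: general merchandise → 7.25% + 0% local = 7.25% → £2.12
Granola (1 lb) £5.84: unprepared food → 10% + 1.5% local = 11.5% → £0.67
Total tax = £4.38 + £0.60 + £12.01 + £0.43 + £1.16 + £6.43 + £18.22 + £4.90 + £6.48 + £2.12 + £0.67 = £57.40

£57.40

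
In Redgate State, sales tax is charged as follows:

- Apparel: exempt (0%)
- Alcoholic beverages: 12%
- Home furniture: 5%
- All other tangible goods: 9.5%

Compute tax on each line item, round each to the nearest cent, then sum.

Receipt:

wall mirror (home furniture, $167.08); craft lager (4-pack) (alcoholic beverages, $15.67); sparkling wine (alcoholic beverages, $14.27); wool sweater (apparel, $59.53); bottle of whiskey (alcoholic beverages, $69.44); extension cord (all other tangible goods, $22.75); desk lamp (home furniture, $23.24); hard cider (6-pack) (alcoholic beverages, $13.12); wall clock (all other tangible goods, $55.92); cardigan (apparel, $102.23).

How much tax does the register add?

Wall mirror $167.08: home furniture → 5% → $8.35
Craft lager (4-pack) $15.67: alcoholic beverages → 12% → $1.88
Sparkling wine $14.27: alcoholic beverages → 12% → $1.71
Wool sweater $59.53: apparel → 0% → $0.00
Bottle of whiskey $69.44: alcoholic beverages → 12% → $8.33
Extension cord $22.75: all other tangible goods → 9.5% → $2.16
Desk lamp $23.24: home furniture → 5% → $1.16
Hard cider (6-pack) $13.12: alcoholic beverages → 12% → $1.57
Wall clock $55.92: all other tangible goods → 9.5% → $5.31
Cardigan $102.23: apparel → 0% → $0.00
Total tax = $8.35 + $1.88 + $1.71 + $8.33 + $2.16 + $1.16 + $1.57 + $5.31 = $30.47

$30.47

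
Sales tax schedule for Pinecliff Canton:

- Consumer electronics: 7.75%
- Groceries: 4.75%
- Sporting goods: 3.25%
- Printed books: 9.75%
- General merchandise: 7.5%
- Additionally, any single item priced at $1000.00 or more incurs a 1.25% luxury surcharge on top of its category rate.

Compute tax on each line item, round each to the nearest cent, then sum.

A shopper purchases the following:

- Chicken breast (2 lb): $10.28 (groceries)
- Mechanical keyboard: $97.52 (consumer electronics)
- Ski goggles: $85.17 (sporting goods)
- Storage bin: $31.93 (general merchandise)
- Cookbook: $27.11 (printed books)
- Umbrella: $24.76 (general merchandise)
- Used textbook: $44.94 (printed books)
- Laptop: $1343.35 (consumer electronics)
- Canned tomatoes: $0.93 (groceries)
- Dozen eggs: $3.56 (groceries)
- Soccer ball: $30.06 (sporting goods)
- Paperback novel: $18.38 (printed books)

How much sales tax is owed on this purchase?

Chicken breast (2 lb) $10.28: groceries → 4.75% → $0.49
Mechanical keyboard $97.52: consumer electronics → 7.75% → $7.56
Ski goggles $85.17: sporting goods → 3.25% → $2.77
Storage bin $31.93: general merchandise → 7.5% → $2.39
Cookbook $27.11: printed books → 9.75% → $2.64
Umbrella $24.76: general merchandise → 7.5% → $1.86
Used textbook $44.94: printed books → 9.75% → $4.38
Laptop $1343.35: consumer electronics → 7.75% + 1.25% surcharge = 9% → $120.90
Canned tomatoes $0.93: groceries → 4.75% → $0.04
Dozen eggs $3.56: groceries → 4.75% → $0.17
Soccer ball $30.06: sporting goods → 3.25% → $0.98
Paperback novel $18.38: printed books → 9.75% → $1.79
Total tax = $0.49 + $7.56 + $2.77 + $2.39 + $2.64 + $1.86 + $4.38 + $120.90 + $0.04 + $0.17 + $0.98 + $1.79 = $145.97

$145.97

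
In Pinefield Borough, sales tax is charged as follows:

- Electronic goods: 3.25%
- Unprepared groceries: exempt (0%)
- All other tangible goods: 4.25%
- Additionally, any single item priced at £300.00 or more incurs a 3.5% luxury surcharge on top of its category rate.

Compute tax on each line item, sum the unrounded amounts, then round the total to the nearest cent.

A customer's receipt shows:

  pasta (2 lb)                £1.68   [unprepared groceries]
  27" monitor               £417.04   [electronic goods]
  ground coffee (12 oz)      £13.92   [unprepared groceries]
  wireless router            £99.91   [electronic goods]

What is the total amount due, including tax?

Pasta (2 lb) £1.68: unprepared groceries → 0% → £0.00
27" monitor £417.04: electronic goods → 3.25% + 3.5% surcharge = 6.75% → £28.1502
Ground coffee (12 oz) £13.92: unprepared groceries → 0% → £0.00
Wireless router £99.91: electronic goods → 3.25% → £3.247075
Subtotal = £532.55; unrounded tax = £31.397275 → £31.40; total due = £563.95

£563.95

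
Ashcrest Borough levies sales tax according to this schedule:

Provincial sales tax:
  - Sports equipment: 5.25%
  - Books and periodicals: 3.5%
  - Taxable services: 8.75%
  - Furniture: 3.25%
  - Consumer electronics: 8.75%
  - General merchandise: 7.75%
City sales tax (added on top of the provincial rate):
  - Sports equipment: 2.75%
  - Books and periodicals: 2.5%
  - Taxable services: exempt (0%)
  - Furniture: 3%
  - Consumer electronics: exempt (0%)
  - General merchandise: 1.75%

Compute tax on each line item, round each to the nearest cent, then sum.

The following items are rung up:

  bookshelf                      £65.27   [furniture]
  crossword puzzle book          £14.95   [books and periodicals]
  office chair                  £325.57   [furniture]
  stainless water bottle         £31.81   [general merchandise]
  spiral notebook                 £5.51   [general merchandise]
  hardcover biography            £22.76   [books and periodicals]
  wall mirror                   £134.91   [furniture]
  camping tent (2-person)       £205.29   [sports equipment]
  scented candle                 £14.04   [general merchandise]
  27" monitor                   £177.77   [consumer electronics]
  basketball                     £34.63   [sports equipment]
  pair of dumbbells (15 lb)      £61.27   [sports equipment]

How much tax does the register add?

Bookshelf £65.27: furniture → 3.25% + 3% city = 6.25% → £4.08
Crossword puzzle book £14.95: books and periodicals → 3.5% + 2.5% city = 6% → £0.90
Office chair £325.57: furniture → 3.25% + 3% city = 6.25% → £20.35
Stainless water bottle £31.81: general merchandise → 7.75% + 1.75% city = 9.5% → £3.02
Spiral notebook £5.51: general merchandise → 7.75% + 1.75% city = 9.5% → £0.52
Hardcover biography £22.76: books and periodicals → 3.5% + 2.5% city = 6% → £1.37
Wall mirror £134.91: furniture → 3.25% + 3% city = 6.25% → £8.43
Camping tent (2-person) £205.29: sports equipment → 5.25% + 2.75% city = 8% → £16.42
Scented candle £14.04: general merchandise → 7.75% + 1.75% city = 9.5% → £1.33
27" monitor £177.77: consumer electronics → 8.75% + 0% city = 8.75% → £15.55
Basketball £34.63: sports equipment → 5.25% + 2.75% city = 8% → £2.77
Pair of dumbbells (15 lb) £61.27: sports equipment → 5.25% + 2.75% city = 8% → £4.90
Total tax = £4.08 + £0.90 + £20.35 + £3.02 + £0.52 + £1.37 + £8.43 + £16.42 + £1.33 + £15.55 + £2.77 + £4.90 = £79.64

£79.64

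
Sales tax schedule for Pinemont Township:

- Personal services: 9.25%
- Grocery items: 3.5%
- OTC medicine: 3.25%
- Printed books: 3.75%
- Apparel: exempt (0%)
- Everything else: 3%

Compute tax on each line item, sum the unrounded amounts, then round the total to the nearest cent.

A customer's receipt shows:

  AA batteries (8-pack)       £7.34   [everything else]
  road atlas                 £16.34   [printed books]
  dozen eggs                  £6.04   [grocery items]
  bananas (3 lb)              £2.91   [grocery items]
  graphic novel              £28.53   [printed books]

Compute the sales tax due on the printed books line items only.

£1.68

Road atlas £16.34: printed books → 3.75% → £0.61275
Graphic novel £28.53: printed books → 3.75% → £1.069875
Tax on printed books: unrounded sum = £1.682625 → £1.68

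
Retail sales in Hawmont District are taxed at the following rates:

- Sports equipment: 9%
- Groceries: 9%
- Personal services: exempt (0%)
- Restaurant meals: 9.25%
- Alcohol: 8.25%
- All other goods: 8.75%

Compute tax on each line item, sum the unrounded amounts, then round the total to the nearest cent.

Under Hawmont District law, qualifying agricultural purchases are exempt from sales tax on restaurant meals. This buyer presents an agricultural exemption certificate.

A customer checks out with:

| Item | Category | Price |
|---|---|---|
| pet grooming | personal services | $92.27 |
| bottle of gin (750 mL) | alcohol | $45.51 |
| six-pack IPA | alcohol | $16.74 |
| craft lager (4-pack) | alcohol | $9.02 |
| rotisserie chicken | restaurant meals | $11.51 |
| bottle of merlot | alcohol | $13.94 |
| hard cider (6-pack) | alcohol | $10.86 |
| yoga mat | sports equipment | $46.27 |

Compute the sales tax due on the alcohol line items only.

Bottle of gin (750 mL) $45.51: alcohol → 8.25% → $3.754575
Six-pack IPA $16.74: alcohol → 8.25% → $1.38105
Craft lager (4-pack) $9.02: alcohol → 8.25% → $0.74415
Bottle of merlot $13.94: alcohol → 8.25% → $1.15005
Hard cider (6-pack) $10.86: alcohol → 8.25% → $0.89595
Tax on alcohol: unrounded sum = $7.925775 → $7.93

$7.93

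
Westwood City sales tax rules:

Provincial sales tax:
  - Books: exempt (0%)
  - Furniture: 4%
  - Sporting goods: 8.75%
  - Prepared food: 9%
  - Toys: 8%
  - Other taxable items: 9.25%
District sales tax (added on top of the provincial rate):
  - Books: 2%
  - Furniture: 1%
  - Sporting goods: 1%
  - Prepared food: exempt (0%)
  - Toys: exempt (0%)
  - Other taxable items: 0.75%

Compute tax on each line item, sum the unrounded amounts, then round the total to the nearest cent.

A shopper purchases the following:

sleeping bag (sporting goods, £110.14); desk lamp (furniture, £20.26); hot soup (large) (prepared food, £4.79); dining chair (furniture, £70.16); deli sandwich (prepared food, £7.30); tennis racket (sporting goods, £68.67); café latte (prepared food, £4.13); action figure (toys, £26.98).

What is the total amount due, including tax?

Sleeping bag £110.14: sporting goods → 8.75% + 1% district = 9.75% → £10.73865
Desk lamp £20.26: furniture → 4% + 1% district = 5% → £1.013
Hot soup (large) £4.79: prepared food → 9% + 0% district = 9% → £0.4311
Dining chair £70.16: furniture → 4% + 1% district = 5% → £3.508
Deli sandwich £7.30: prepared food → 9% + 0% district = 9% → £0.657
Tennis racket £68.67: sporting goods → 8.75% + 1% district = 9.75% → £6.695325
Café latte £4.13: prepared food → 9% + 0% district = 9% → £0.3717
Action figure £26.98: toys → 8% + 0% district = 8% → £2.1584
Subtotal = £312.43; unrounded tax = £25.573175 → £25.57; total due = £338.00

£338.00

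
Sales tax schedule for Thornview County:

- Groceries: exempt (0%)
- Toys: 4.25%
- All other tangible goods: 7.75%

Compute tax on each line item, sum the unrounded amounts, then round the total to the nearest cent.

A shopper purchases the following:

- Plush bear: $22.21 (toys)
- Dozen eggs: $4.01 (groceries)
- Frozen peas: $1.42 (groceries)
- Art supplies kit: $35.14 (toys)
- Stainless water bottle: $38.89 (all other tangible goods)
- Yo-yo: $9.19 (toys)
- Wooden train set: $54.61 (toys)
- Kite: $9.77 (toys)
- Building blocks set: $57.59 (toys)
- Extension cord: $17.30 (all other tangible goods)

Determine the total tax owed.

Plush bear $22.21: toys → 4.25% → $0.943925
Dozen eggs $4.01: groceries → 0% → $0.00
Frozen peas $1.42: groceries → 0% → $0.00
Art supplies kit $35.14: toys → 4.25% → $1.49345
Stainless water bottle $38.89: all other tangible goods → 7.75% → $3.013975
Yo-yo $9.19: toys → 4.25% → $0.390575
Wooden train set $54.61: toys → 4.25% → $2.320925
Kite $9.77: toys → 4.25% → $0.415225
Building blocks set $57.59: toys → 4.25% → $2.447575
Extension cord $17.30: all other tangible goods → 7.75% → $1.34075
Unrounded tax sum = $12.3664 → $12.37

$12.37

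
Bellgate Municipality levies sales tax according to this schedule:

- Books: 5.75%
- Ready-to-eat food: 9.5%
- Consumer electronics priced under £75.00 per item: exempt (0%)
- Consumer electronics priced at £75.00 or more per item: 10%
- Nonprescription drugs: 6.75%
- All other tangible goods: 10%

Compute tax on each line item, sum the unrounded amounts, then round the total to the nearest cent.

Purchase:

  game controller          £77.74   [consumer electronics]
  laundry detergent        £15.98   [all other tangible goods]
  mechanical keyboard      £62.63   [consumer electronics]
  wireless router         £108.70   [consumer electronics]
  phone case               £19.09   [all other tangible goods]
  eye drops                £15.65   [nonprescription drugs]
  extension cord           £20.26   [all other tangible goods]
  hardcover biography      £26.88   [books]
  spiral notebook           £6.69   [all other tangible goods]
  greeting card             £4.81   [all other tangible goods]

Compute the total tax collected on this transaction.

£27.93

Game controller £77.74: consumer electronics, £75.00 or more → 10% → £7.774
Laundry detergent £15.98: all other tangible goods → 10% → £1.598
Mechanical keyboard £62.63: consumer electronics, under £75.00 → 0% → £0.00
Wireless router £108.70: consumer electronics, £75.00 or more → 10% → £10.87
Phone case £19.09: all other tangible goods → 10% → £1.909
Eye drops £15.65: nonprescription drugs → 6.75% → £1.056375
Extension cord £20.26: all other tangible goods → 10% → £2.026
Hardcover biography £26.88: books → 5.75% → £1.5456
Spiral notebook £6.69: all other tangible goods → 10% → £0.669
Greeting card £4.81: all other tangible goods → 10% → £0.481
Unrounded tax sum = £27.928975 → £27.93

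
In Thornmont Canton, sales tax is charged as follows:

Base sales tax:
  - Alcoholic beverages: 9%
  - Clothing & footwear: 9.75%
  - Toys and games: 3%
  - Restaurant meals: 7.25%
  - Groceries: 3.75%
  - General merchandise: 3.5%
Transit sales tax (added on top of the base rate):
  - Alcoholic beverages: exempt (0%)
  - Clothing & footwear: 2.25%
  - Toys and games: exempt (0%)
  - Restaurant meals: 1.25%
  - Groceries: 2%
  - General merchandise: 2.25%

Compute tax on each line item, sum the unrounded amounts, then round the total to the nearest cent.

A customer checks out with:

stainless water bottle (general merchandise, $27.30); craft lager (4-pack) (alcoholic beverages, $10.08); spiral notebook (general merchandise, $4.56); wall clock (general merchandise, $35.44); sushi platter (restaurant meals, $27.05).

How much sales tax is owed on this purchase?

$7.08

Stainless water bottle $27.30: general merchandise → 3.5% + 2.25% transit = 5.75% → $1.56975
Craft lager (4-pack) $10.08: alcoholic beverages → 9% + 0% transit = 9% → $0.9072
Spiral notebook $4.56: general merchandise → 3.5% + 2.25% transit = 5.75% → $0.2622
Wall clock $35.44: general merchandise → 3.5% + 2.25% transit = 5.75% → $2.0378
Sushi platter $27.05: restaurant meals → 7.25% + 1.25% transit = 8.5% → $2.29925
Unrounded tax sum = $7.0762 → $7.08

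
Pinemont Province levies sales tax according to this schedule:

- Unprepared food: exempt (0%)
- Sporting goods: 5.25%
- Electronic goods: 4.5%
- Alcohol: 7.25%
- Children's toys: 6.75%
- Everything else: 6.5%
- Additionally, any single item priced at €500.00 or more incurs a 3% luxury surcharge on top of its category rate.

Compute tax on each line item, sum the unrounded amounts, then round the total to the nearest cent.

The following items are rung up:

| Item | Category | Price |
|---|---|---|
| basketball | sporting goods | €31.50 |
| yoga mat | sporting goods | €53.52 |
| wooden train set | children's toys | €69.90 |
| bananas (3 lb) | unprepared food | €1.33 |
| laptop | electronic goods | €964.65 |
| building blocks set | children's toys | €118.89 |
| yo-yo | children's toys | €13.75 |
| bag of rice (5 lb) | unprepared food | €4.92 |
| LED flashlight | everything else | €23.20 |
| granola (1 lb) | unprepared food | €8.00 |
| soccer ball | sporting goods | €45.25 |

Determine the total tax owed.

€94.37

Basketball €31.50: sporting goods → 5.25% → €1.65375
Yoga mat €53.52: sporting goods → 5.25% → €2.8098
Wooden train set €69.90: children's toys → 6.75% → €4.71825
Bananas (3 lb) €1.33: unprepared food → 0% → €0.00
Laptop €964.65: electronic goods → 4.5% + 3% surcharge = 7.5% → €72.34875
Building blocks set €118.89: children's toys → 6.75% → €8.025075
Yo-yo €13.75: children's toys → 6.75% → €0.928125
Bag of rice (5 lb) €4.92: unprepared food → 0% → €0.00
LED flashlight €23.20: everything else → 6.5% → €1.508
Granola (1 lb) €8.00: unprepared food → 0% → €0.00
Soccer ball €45.25: sporting goods → 5.25% → €2.375625
Unrounded tax sum = €94.367375 → €94.37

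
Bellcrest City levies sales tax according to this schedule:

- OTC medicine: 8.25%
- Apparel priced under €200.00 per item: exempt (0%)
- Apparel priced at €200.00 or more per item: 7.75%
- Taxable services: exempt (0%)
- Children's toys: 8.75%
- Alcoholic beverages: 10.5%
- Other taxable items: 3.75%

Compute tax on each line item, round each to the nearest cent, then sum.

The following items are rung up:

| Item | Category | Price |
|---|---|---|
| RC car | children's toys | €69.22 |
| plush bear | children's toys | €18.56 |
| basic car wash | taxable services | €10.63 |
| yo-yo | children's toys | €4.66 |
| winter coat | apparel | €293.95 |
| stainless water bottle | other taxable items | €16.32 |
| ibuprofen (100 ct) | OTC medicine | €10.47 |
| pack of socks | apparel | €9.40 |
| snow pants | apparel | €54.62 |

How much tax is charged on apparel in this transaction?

€22.78

Winter coat €293.95: apparel, €200.00 or more → 7.75% → €22.78
Pack of socks €9.40: apparel, under €200.00 → 0% → €0.00
Snow pants €54.62: apparel, under €200.00 → 0% → €0.00
Tax on apparel = €22.78 + €0.00 + €0.00 = €22.78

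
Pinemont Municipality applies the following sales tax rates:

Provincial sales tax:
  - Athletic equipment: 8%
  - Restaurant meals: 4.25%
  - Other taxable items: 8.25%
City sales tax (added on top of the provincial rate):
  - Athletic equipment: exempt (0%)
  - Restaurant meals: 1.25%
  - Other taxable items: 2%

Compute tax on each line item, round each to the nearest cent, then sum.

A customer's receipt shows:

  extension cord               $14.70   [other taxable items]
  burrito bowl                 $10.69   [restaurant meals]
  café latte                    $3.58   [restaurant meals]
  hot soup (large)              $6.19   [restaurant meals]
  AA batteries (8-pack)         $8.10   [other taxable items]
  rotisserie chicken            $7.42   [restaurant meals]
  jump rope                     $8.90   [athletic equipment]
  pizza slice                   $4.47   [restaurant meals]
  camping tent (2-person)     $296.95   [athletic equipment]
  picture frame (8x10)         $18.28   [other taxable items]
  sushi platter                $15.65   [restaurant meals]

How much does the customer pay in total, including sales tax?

Extension cord $14.70: other taxable items → 8.25% + 2% city = 10.25% → $1.51
Burrito bowl $10.69: restaurant meals → 4.25% + 1.25% city = 5.5% → $0.59
Café latte $3.58: restaurant meals → 4.25% + 1.25% city = 5.5% → $0.20
Hot soup (large) $6.19: restaurant meals → 4.25% + 1.25% city = 5.5% → $0.34
AA batteries (8-pack) $8.10: other taxable items → 8.25% + 2% city = 10.25% → $0.83
Rotisserie chicken $7.42: restaurant meals → 4.25% + 1.25% city = 5.5% → $0.41
Jump rope $8.90: athletic equipment → 8% + 0% city = 8% → $0.71
Pizza slice $4.47: restaurant meals → 4.25% + 1.25% city = 5.5% → $0.25
Camping tent (2-person) $296.95: athletic equipment → 8% + 0% city = 8% → $23.76
Picture frame (8x10) $18.28: other taxable items → 8.25% + 2% city = 10.25% → $1.87
Sushi platter $15.65: restaurant meals → 4.25% + 1.25% city = 5.5% → $0.86
Subtotal = $394.93; tax = $31.33; total due = $426.26

$426.26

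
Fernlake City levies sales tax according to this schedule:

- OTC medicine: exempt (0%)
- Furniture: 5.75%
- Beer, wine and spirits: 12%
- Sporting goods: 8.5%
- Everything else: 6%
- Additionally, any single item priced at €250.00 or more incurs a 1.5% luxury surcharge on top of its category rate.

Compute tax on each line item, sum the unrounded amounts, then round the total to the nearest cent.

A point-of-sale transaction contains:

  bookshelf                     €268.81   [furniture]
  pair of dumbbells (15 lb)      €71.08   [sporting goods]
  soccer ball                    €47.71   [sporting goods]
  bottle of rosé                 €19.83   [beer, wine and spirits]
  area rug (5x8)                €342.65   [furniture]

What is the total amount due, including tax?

€806.89

Bookshelf €268.81: furniture → 5.75% + 1.5% surcharge = 7.25% → €19.488725
Pair of dumbbells (15 lb) €71.08: sporting goods → 8.5% → €6.0418
Soccer ball €47.71: sporting goods → 8.5% → €4.05535
Bottle of rosé €19.83: beer, wine and spirits → 12% → €2.3796
Area rug (5x8) €342.65: furniture → 5.75% + 1.5% surcharge = 7.25% → €24.842125
Subtotal = €750.08; unrounded tax = €56.8076 → €56.81; total due = €806.89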